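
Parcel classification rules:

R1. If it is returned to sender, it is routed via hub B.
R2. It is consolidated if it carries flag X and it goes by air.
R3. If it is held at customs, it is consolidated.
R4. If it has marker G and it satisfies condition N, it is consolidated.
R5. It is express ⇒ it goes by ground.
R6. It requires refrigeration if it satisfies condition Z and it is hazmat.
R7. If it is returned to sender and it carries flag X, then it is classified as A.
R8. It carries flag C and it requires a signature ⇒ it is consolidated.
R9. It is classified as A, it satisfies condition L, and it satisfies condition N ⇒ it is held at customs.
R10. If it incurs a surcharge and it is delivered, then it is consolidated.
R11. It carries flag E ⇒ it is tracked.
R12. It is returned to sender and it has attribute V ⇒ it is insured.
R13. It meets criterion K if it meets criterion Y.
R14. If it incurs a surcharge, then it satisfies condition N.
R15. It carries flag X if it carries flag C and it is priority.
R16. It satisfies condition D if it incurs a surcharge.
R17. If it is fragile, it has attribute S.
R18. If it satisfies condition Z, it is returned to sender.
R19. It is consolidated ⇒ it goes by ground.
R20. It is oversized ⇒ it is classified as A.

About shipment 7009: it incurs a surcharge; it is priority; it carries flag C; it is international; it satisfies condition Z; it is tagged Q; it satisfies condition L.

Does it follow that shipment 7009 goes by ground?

Yes

By R14 (it incurs a surcharge): it satisfies condition N.
By R15 (it carries flag C, it is priority): it carries flag X.
By R18 (it satisfies condition Z): it is returned to sender.
By R7 (it is returned to sender, it carries flag X): it is classified as A.
By R9 (it is classified as A, it satisfies condition L, it satisfies condition N): it is held at customs.
By R3 (it is held at customs): it is consolidated.
By R19 (it is consolidated): it goes by ground.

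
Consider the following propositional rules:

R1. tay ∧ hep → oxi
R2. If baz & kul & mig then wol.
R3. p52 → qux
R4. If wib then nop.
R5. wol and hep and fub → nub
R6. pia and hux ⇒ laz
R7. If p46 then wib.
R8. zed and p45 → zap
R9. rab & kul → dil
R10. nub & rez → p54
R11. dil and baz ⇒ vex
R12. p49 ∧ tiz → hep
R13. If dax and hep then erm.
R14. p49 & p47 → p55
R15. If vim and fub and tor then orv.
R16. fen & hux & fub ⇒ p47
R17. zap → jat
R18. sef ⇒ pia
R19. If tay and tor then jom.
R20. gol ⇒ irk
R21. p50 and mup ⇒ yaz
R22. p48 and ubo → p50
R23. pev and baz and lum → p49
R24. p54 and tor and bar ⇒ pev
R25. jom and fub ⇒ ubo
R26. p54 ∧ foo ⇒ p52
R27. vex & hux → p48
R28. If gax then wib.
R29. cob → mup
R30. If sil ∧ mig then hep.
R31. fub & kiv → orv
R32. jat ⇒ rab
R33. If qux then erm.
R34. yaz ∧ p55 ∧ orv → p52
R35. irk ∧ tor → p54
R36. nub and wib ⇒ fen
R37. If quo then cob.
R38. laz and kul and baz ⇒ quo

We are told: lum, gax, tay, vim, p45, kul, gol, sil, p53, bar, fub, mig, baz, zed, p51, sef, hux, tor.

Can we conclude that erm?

wol  (by R2: baz, kul, mig)
zap  (by R8: zed, p45)
orv  (by R15: vim, fub, tor)
jat  (by R17: zap)
pia  (by R18: sef)
jom  (by R19: tay, tor)
irk  (by R20: gol)
ubo  (by R25: jom, fub)
wib  (by R28: gax)
hep  (by R30: sil, mig)
rab  (by R32: jat)
p54  (by R35: irk, tor)
nub  (by R5: wol, hep, fub)
laz  (by R6: pia, hux)
dil  (by R9: rab, kul)
vex  (by R11: dil, baz)
pev  (by R24: p54, tor, bar)
p48  (by R27: vex, hux)
fen  (by R36: nub, wib)
quo  (by R38: laz, kul, baz)
p47  (by R16: fen, hux, fub)
p50  (by R22: p48, ubo)
p49  (by R23: pev, baz, lum)
cob  (by R37: quo)
p55  (by R14: p49, p47)
mup  (by R29: cob)
yaz  (by R21: p50, mup)
p52  (by R34: yaz, p55, orv)
qux  (by R3: p52)
erm  (by R33: qux)

Yes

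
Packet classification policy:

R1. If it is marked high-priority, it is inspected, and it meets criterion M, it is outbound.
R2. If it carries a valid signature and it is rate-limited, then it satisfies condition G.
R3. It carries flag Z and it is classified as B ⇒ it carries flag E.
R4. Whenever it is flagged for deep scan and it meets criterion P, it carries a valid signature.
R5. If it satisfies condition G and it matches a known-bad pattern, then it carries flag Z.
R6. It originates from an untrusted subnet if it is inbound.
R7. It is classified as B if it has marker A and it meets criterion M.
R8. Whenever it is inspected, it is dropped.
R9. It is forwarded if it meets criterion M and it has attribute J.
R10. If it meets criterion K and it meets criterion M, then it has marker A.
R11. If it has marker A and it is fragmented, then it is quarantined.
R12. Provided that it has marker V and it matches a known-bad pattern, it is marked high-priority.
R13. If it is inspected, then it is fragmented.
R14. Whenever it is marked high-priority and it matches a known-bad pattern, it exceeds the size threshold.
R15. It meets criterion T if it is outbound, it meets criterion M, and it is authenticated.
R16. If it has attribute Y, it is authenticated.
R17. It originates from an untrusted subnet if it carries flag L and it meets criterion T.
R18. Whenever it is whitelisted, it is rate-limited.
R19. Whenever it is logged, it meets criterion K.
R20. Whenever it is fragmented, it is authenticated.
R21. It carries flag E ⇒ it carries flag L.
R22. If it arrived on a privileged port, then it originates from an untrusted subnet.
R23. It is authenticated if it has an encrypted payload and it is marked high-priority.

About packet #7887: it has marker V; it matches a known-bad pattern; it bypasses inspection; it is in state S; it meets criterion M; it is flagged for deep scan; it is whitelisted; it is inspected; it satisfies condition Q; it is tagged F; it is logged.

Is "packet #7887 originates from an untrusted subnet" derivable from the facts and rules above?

Forward chaining from the given facts derives: is dropped, is marked high-priority, is fragmented, exceeds the size threshold, is rate-limited, meets criterion K, is authenticated, is outbound, has marker A, is quarantined, meets criterion T, is classified as B.
Rules concluding "it originates from an untrusted subnet": R6 needs "it is inbound"; R17 needs "it carries flag L"; R22 needs "it arrived on a privileged port" — none of these are established.

No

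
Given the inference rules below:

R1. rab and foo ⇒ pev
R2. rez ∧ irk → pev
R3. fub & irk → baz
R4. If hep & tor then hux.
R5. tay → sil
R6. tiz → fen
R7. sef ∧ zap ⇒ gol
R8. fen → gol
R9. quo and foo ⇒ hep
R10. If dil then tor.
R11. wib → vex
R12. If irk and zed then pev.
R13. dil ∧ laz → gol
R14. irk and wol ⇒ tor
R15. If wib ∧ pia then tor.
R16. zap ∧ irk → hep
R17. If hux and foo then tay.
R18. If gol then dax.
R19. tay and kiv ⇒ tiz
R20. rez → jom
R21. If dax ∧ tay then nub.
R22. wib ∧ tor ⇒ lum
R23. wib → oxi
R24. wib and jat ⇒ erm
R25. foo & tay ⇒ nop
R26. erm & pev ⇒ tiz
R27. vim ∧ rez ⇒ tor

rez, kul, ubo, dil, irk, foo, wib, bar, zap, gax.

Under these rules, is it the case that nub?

Forward chaining from the given facts derives: pev, tor, vex, hep, jom, lum, oxi, hux, tay, nop, sil.
The only rule concluding nub is R21, which needs dax; that is never established.

No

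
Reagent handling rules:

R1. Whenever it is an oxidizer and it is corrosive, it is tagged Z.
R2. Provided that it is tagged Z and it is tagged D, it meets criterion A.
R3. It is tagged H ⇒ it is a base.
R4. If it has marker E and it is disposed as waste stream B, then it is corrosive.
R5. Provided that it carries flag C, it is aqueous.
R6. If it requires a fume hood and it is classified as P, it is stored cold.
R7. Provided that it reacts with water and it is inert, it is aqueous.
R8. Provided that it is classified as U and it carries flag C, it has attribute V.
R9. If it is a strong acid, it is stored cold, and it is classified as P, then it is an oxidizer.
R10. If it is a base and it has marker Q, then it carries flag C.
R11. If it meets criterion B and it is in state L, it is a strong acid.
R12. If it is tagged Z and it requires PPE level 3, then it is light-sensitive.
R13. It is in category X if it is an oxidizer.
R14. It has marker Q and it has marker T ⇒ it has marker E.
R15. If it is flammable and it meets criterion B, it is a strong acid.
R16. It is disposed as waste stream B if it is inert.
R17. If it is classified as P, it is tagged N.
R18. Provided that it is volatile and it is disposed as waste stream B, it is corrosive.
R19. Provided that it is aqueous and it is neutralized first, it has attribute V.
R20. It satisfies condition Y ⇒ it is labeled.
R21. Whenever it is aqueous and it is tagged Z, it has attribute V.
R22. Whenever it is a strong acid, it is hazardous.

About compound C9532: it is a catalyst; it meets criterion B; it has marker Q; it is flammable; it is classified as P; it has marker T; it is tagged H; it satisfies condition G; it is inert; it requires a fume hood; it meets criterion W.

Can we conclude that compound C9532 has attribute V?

By R3 (it is tagged H): it is a base.
By R6 (it requires a fume hood, it is classified as P): it is stored cold.
By R10 (it is a base, it has marker Q): it carries flag C.
By R14 (it has marker Q, it has marker T): it has marker E.
By R15 (it is flammable, it meets criterion B): it is a strong acid.
By R16 (it is inert): it is disposed as waste stream B.
By R4 (it has marker E, it is disposed as waste stream B): it is corrosive.
By R5 (it carries flag C): it is aqueous.
By R9 (it is a strong acid, it is stored cold, it is classified as P): it is an oxidizer.
By R1 (it is an oxidizer, it is corrosive): it is tagged Z.
By R21 (it is aqueous, it is tagged Z): it has attribute V.

Yes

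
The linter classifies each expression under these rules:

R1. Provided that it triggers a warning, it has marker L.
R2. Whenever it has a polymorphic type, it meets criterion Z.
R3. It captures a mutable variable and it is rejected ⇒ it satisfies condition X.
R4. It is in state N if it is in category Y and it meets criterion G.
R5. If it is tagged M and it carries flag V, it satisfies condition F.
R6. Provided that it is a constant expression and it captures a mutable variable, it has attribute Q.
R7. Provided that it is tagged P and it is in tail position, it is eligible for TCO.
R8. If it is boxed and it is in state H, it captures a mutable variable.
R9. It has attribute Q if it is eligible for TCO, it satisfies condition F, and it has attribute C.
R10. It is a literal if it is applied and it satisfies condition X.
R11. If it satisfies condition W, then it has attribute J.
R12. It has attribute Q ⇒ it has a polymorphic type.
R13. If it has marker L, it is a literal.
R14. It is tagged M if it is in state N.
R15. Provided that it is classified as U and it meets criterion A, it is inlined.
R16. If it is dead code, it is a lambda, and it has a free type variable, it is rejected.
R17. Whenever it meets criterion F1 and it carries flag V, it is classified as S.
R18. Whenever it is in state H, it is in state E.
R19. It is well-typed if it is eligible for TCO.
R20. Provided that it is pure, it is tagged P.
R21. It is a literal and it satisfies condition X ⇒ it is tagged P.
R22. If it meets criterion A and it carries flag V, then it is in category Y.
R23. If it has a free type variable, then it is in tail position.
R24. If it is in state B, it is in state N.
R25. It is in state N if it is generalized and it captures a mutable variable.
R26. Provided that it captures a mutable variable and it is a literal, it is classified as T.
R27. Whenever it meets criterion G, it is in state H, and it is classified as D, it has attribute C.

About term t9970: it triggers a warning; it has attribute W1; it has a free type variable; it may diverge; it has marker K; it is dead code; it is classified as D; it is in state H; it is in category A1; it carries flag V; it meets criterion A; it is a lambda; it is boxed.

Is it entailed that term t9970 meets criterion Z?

No

Forward chaining from the given facts derives: has marker L, captures a mutable variable, is a literal, is rejected, is in state E, is in category Y, is in tail position, is classified as T, satisfies condition X, is tagged P, is eligible for TCO, is well-typed.
The only rule concluding "it meets criterion Z" is R2, which needs "it has a polymorphic type"; that is never established.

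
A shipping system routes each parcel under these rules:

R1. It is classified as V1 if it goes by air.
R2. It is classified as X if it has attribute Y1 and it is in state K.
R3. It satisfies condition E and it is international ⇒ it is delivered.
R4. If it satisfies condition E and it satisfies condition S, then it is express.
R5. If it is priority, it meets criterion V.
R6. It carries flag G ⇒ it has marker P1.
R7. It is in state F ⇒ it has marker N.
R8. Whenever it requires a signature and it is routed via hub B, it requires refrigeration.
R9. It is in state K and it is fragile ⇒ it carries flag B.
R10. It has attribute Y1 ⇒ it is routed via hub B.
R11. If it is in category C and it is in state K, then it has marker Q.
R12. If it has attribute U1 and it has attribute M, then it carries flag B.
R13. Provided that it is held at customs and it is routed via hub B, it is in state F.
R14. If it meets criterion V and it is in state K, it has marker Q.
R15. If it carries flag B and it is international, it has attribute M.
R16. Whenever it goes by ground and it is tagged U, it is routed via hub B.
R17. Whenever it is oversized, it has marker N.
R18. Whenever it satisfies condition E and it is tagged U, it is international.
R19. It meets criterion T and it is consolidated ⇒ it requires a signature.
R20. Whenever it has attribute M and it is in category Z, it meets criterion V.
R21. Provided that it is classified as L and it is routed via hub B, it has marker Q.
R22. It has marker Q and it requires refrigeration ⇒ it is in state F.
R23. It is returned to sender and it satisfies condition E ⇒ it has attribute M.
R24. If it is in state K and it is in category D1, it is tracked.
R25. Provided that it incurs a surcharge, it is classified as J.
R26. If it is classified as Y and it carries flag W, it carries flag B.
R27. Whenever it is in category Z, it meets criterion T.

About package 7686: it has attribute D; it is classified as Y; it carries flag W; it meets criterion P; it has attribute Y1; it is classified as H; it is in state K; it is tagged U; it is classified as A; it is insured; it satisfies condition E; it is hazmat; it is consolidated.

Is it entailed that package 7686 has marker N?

Forward chaining from the given facts derives: is classified as X, is routed via hub B, is international, carries flag B, is delivered, has attribute M.
Rules concluding "it has marker N": R7 needs "it is in state F"; R17 needs "it is oversized" — none of these are established.

No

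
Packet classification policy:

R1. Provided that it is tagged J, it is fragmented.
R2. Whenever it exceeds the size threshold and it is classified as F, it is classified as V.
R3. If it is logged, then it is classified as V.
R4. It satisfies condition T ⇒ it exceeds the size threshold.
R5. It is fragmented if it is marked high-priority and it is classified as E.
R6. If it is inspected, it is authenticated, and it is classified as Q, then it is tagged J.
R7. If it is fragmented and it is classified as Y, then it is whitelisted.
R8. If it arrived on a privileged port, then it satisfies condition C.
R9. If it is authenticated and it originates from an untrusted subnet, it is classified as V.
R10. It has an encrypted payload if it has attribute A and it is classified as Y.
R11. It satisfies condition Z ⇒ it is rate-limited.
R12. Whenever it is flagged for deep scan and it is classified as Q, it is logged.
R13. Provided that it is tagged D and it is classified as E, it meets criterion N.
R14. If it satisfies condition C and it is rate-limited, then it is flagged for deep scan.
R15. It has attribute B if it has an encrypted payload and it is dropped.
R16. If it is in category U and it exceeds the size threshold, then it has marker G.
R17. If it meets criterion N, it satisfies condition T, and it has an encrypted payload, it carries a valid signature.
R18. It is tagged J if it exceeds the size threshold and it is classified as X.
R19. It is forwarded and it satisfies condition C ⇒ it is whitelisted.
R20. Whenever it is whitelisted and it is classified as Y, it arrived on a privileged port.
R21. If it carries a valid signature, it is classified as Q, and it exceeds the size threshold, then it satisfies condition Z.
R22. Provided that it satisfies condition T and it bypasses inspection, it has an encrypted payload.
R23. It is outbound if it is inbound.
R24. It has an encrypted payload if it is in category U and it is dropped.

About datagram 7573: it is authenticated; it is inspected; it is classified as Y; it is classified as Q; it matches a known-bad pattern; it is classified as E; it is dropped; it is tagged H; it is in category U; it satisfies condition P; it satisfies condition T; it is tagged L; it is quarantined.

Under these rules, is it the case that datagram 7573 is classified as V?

Forward chaining from the given facts derives: exceeds the size threshold, is tagged J, has marker G, has an encrypted payload, is fragmented, is whitelisted, has attribute B, arrived on a privileged port, satisfies condition C.
Rules concluding "it is classified as V": R2 needs "it is classified as F"; R3 needs "it is logged"; R9 needs "it originates from an untrusted subnet" — none of these are established.

No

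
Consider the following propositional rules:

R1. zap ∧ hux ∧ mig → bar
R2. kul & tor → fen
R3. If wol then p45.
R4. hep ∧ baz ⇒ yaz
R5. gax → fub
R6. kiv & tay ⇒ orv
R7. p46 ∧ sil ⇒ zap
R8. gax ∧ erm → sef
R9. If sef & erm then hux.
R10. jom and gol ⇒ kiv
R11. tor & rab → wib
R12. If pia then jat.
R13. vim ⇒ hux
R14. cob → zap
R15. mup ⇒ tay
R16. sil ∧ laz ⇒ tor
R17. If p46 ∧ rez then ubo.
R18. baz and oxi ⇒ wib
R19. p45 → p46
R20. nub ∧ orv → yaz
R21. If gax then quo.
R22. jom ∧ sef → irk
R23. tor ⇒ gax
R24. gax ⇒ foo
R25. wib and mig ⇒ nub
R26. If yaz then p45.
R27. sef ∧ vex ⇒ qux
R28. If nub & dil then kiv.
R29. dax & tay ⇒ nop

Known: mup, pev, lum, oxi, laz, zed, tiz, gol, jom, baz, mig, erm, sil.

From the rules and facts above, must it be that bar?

kiv  (by R10: jom, gol)
tay  (by R15: mup)
tor  (by R16: sil, laz)
wib  (by R18: baz, oxi)
gax  (by R23: tor)
nub  (by R25: wib, mig)
orv  (by R6: kiv, tay)
sef  (by R8: gax, erm)
hux  (by R9: sef, erm)
yaz  (by R20: nub, orv)
p45  (by R26: yaz)
p46  (by R19: p45)
zap  (by R7: p46, sil)
bar  (by R1: zap, hux, mig)

Yes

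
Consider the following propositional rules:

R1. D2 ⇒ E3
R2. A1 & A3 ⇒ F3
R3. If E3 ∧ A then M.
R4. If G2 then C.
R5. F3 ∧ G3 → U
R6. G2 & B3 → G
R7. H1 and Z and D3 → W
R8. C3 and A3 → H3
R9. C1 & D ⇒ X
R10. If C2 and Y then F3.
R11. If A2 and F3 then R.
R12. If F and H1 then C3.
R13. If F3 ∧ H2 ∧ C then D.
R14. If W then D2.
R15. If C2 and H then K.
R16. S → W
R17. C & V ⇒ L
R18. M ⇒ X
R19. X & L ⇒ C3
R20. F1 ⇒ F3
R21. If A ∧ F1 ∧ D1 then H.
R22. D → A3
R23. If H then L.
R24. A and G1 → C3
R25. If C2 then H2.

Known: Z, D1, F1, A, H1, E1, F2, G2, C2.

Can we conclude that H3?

No

Forward chaining from the given facts derives: C, F3, H, L, H2, D, K, A3.
The only rule concluding H3 is R8, which needs C3; that is never established.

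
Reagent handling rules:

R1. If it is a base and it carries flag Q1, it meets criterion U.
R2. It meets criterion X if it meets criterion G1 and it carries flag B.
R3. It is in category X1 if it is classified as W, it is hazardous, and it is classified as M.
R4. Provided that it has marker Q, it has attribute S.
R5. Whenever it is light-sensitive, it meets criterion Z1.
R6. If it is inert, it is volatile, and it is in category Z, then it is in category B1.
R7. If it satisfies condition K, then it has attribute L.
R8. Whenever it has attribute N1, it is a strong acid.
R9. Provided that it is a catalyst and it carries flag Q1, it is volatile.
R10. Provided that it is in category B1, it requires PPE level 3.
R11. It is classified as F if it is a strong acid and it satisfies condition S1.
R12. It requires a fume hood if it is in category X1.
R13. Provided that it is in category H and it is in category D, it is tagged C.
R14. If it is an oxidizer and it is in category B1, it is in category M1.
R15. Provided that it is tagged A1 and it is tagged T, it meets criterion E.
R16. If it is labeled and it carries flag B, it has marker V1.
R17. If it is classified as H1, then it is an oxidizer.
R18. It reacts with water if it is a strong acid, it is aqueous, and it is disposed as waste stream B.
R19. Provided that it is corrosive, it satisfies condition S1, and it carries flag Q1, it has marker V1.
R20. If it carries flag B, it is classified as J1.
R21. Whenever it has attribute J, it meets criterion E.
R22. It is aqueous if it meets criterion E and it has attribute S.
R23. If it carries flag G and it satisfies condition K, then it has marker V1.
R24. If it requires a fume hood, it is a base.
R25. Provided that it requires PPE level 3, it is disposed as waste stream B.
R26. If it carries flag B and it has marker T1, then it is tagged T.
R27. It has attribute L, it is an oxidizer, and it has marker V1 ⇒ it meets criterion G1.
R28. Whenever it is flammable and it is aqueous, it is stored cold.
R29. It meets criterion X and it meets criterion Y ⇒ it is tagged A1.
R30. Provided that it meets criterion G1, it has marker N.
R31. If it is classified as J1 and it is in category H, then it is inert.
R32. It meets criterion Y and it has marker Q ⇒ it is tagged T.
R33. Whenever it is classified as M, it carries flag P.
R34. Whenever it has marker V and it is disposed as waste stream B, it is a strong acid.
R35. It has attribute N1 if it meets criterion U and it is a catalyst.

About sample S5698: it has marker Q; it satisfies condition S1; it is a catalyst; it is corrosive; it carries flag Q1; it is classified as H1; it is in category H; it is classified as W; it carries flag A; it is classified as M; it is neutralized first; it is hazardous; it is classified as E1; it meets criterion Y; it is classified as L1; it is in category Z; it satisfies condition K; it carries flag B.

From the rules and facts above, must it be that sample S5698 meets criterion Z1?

No

Forward chaining from the given facts derives: is in category X1, has attribute S, has attribute L, is volatile, requires a fume hood, is an oxidizer, has marker V1, is classified as J1, is a base, meets criterion G1, has marker N, is inert, is tagged T, carries flag P, meets criterion U, meets criterion X, is in category B1, requires PPE level 3, is in category M1, is disposed as waste stream B, is tagged A1, has attribute N1, is a strong acid, is classified as F, meets criterion E, is aqueous, reacts with water.
The only rule concluding "it meets criterion Z1" is R5, which needs "it is light-sensitive"; that is never established.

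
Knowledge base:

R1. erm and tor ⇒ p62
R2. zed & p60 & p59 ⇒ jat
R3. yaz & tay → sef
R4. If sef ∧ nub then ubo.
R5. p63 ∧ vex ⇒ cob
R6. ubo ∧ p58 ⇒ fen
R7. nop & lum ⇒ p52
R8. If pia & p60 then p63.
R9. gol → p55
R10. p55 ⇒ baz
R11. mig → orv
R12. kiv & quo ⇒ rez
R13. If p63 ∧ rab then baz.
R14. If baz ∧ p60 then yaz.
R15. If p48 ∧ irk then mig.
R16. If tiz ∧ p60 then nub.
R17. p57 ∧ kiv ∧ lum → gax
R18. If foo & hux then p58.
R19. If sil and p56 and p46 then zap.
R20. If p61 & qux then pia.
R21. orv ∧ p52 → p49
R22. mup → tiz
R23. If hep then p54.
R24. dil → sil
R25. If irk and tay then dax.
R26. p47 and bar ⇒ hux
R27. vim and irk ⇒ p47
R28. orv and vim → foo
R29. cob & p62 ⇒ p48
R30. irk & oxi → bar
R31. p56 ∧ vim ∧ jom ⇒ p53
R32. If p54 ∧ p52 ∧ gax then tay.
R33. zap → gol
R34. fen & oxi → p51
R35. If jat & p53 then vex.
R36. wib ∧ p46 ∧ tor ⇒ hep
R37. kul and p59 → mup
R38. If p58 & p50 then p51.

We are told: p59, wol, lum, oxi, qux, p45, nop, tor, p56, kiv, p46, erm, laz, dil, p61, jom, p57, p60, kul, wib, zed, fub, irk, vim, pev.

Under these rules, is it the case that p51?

Yes

p62  (by R1: erm, tor)
jat  (by R2: zed, p60, p59)
p52  (by R7: nop, lum)
gax  (by R17: p57, kiv, lum)
pia  (by R20: p61, qux)
sil  (by R24: dil)
p47  (by R27: vim, irk)
bar  (by R30: irk, oxi)
p53  (by R31: p56, vim, jom)
vex  (by R35: jat, p53)
hep  (by R36: wib, p46, tor)
mup  (by R37: kul, p59)
p63  (by R8: pia, p60)
zap  (by R19: sil, p56, p46)
tiz  (by R22: mup)
p54  (by R23: hep)
hux  (by R26: p47, bar)
tay  (by R32: p54, p52, gax)
gol  (by R33: zap)
cob  (by R5: p63, vex)
p55  (by R9: gol)
baz  (by R10: p55)
yaz  (by R14: baz, p60)
nub  (by R16: tiz, p60)
p48  (by R29: cob, p62)
sef  (by R3: yaz, tay)
ubo  (by R4: sef, nub)
mig  (by R15: p48, irk)
orv  (by R11: mig)
foo  (by R28: orv, vim)
p58  (by R18: foo, hux)
fen  (by R6: ubo, p58)
p51  (by R34: fen, oxi)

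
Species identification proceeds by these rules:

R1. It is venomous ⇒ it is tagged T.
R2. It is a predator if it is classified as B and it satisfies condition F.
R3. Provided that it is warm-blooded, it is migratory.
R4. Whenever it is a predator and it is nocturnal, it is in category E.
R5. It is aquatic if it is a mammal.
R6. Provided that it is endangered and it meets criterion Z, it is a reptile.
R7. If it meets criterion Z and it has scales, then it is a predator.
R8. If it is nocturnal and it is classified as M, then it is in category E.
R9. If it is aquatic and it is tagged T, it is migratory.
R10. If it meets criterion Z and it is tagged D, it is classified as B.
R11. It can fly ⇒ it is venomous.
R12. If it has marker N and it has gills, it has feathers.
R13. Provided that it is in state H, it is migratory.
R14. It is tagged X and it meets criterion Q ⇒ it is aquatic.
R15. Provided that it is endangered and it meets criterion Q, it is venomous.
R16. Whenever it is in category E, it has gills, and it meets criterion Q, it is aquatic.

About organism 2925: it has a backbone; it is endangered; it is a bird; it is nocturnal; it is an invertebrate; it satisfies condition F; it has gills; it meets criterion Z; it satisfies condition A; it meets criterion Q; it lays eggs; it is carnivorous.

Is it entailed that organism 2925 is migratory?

No

Forward chaining from the given facts derives: is a reptile, is venomous, is tagged T.
Rules concluding "it is migratory": R3 needs "it is warm-blooded"; R9 needs "it is aquatic"; R13 needs "it is in state H" — none of these are established.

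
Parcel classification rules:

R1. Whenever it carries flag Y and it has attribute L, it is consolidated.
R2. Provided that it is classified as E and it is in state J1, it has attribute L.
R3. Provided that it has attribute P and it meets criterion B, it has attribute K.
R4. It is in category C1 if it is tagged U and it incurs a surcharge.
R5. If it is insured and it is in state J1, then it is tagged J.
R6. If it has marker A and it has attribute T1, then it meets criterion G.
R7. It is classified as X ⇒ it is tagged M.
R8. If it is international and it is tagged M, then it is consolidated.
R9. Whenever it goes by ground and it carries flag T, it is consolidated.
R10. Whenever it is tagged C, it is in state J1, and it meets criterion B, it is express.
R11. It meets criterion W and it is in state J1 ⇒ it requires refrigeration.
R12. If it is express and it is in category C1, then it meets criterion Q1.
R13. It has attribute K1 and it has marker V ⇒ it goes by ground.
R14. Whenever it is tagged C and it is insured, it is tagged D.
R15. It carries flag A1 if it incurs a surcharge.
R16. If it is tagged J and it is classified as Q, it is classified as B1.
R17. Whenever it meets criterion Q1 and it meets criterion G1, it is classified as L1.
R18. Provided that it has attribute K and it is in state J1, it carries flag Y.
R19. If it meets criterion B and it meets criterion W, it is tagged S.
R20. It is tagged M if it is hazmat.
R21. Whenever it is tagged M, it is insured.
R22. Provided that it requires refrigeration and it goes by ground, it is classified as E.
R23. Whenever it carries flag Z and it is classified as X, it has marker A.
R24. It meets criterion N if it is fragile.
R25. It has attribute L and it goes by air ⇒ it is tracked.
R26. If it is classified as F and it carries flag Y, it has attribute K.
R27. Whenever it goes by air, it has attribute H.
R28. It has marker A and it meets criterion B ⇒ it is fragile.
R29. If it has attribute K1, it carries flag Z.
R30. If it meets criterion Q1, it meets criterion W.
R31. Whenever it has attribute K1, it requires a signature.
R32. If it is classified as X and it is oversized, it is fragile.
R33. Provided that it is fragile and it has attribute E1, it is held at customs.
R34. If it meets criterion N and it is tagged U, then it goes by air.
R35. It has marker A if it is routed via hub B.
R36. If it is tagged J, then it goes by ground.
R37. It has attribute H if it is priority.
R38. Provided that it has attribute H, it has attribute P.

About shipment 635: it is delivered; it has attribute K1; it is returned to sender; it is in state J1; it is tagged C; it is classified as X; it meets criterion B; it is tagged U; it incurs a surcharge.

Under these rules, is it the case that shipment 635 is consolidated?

By R4 (it is tagged U, it incurs a surcharge): it is in category C1.
By R7 (it is classified as X): it is tagged M.
By R10 (it is tagged C, it is in state J1, it meets criterion B): it is express.
By R12 (it is express, it is in category C1): it meets criterion Q1.
By R21 (it is tagged M): it is insured.
By R29 (it has attribute K1): it carries flag Z.
By R30 (it meets criterion Q1): it meets criterion W.
By R5 (it is insured, it is in state J1): it is tagged J.
By R11 (it meets criterion W, it is in state J1): it requires refrigeration.
By R23 (it carries flag Z, it is classified as X): it has marker A.
By R28 (it has marker A, it meets criterion B): it is fragile.
By R36 (it is tagged J): it goes by ground.
By R22 (it requires refrigeration, it goes by ground): it is classified as E.
By R24 (it is fragile): it meets criterion N.
By R34 (it meets criterion N, it is tagged U): it goes by air.
By R2 (it is classified as E, it is in state J1): it has attribute L.
By R27 (it goes by air): it has attribute H.
By R38 (it has attribute H): it has attribute P.
By R3 (it has attribute P, it meets criterion B): it has attribute K.
By R18 (it has attribute K, it is in state J1): it carries flag Y.
By R1 (it carries flag Y, it has attribute L): it is consolidated.

Yes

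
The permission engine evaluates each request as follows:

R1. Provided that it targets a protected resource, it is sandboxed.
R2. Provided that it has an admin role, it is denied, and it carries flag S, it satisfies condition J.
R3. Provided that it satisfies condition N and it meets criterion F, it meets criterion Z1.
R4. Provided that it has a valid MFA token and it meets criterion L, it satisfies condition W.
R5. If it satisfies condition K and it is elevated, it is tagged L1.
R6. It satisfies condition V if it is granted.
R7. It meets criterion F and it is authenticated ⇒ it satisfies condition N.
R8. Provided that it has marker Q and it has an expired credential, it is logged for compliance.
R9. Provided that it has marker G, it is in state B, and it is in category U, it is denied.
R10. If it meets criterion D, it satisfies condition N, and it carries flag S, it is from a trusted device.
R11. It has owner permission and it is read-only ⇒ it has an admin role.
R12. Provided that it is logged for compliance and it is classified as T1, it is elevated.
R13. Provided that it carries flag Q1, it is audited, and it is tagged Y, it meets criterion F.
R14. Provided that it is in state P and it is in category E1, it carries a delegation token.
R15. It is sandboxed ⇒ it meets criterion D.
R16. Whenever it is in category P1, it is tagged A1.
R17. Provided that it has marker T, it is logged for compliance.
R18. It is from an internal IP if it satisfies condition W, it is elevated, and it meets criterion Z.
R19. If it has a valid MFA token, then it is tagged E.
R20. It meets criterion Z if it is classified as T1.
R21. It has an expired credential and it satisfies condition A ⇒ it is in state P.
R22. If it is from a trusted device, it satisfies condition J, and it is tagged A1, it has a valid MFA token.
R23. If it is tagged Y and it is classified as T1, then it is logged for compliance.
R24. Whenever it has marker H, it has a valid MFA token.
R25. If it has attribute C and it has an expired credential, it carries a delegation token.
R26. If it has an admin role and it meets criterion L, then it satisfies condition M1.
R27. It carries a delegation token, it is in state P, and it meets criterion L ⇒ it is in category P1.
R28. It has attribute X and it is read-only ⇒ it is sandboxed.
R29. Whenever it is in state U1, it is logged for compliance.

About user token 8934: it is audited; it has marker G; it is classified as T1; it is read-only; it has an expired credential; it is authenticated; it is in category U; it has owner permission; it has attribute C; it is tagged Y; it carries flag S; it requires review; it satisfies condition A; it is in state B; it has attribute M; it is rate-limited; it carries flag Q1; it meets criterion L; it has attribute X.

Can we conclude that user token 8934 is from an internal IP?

Yes

By R9 (it has marker G, it is in state B, it is in category U): it is denied.
By R11 (it has owner permission, it is read-only): it has an admin role.
By R13 (it carries flag Q1, it is audited, it is tagged Y): it meets criterion F.
By R20 (it is classified as T1): it meets criterion Z.
By R21 (it has an expired credential, it satisfies condition A): it is in state P.
By R23 (it is tagged Y, it is classified as T1): it is logged for compliance.
By R25 (it has attribute C, it has an expired credential): it carries a delegation token.
By R27 (it carries a delegation token, it is in state P, it meets criterion L): it is in category P1.
By R28 (it has attribute X, it is read-only): it is sandboxed.
By R2 (it has an admin role, it is denied, it carries flag S): it satisfies condition J.
By R7 (it meets criterion F, it is authenticated): it satisfies condition N.
By R12 (it is logged for compliance, it is classified as T1): it is elevated.
By R15 (it is sandboxed): it meets criterion D.
By R16 (it is in category P1): it is tagged A1.
By R10 (it meets criterion D, it satisfies condition N, it carries flag S): it is from a trusted device.
By R22 (it is from a trusted device, it satisfies condition J, it is tagged A1): it has a valid MFA token.
By R4 (it has a valid MFA token, it meets criterion L): it satisfies condition W.
By R18 (it satisfies condition W, it is elevated, it meets criterion Z): it is from an internal IP.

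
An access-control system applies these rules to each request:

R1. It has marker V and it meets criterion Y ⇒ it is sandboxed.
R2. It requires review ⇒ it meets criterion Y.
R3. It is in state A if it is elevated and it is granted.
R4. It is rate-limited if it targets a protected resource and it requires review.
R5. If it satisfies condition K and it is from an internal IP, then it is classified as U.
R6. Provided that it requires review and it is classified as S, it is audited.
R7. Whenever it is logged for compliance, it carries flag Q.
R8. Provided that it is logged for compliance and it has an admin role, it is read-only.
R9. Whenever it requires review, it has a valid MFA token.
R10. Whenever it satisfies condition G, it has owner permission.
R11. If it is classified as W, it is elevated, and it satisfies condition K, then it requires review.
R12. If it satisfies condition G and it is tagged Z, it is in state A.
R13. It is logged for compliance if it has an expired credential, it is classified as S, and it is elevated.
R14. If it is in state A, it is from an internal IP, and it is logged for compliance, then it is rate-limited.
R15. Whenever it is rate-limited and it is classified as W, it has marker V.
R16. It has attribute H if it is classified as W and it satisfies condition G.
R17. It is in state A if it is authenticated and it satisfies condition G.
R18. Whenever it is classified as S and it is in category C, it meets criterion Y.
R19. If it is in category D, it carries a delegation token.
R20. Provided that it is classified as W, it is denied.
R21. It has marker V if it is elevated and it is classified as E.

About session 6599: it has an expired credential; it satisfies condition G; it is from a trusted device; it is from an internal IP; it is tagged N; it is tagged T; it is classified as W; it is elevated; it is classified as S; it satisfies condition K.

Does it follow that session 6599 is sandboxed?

Forward chaining from the given facts derives: is classified as U, has owner permission, requires review, is logged for compliance, has attribute H, is denied, meets criterion Y, is audited, carries flag Q, has a valid MFA token.
The only rule concluding "it is sandboxed" is R1, which needs "it has marker V"; that is never established.

No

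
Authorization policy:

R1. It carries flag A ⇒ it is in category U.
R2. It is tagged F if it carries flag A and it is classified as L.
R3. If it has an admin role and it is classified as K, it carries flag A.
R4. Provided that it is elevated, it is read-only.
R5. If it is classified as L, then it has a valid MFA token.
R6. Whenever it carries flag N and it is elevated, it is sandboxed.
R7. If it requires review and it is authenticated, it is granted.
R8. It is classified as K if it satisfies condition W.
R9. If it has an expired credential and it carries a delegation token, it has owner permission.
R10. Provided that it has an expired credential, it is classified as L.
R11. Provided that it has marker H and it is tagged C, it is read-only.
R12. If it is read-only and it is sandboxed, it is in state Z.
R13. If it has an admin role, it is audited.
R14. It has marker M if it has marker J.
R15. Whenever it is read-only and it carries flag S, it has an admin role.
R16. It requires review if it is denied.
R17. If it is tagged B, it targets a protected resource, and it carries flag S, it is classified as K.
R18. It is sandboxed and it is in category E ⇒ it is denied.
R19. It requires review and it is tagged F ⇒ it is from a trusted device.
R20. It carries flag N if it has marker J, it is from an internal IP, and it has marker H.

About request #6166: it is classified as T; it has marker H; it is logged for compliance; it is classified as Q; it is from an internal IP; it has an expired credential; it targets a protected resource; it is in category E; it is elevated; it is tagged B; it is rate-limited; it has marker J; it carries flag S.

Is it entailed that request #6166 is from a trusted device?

Yes

By R4 (it is elevated): it is read-only.
By R10 (it has an expired credential): it is classified as L.
By R15 (it is read-only, it carries flag S): it has an admin role.
By R17 (it is tagged B, it targets a protected resource, it carries flag S): it is classified as K.
By R20 (it has marker J, it is from an internal IP, it has marker H): it carries flag N.
By R3 (it has an admin role, it is classified as K): it carries flag A.
By R6 (it carries flag N, it is elevated): it is sandboxed.
By R18 (it is sandboxed, it is in category E): it is denied.
By R2 (it carries flag A, it is classified as L): it is tagged F.
By R16 (it is denied): it requires review.
By R19 (it requires review, it is tagged F): it is from a trusted device.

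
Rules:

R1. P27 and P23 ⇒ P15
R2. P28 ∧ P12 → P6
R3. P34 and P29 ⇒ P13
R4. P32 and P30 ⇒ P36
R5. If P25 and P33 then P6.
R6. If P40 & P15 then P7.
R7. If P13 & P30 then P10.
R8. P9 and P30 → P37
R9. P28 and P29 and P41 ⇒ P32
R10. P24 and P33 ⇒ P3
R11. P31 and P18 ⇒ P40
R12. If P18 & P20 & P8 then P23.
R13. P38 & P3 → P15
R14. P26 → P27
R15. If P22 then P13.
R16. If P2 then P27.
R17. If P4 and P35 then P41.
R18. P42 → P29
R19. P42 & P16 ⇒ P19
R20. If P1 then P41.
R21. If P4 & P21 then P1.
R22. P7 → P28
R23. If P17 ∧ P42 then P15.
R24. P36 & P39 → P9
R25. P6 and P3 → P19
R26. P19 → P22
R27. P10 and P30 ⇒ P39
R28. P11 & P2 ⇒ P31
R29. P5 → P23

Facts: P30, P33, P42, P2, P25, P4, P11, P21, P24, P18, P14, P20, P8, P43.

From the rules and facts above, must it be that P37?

P6  (by R5: P25, P33)
P3  (by R10: P24, P33)
P23  (by R12: P18, P20, P8)
P27  (by R16: P2)
P29  (by R18: P42)
P1  (by R21: P4, P21)
P19  (by R25: P6, P3)
P22  (by R26: P19)
P31  (by R28: P11, P2)
P15  (by R1: P27, P23)
P40  (by R11: P31, P18)
P13  (by R15: P22)
P41  (by R20: P1)
P7  (by R6: P40, P15)
P10  (by R7: P13, P30)
P28  (by R22: P7)
P39  (by R27: P10, P30)
P32  (by R9: P28, P29, P41)
P36  (by R4: P32, P30)
P9  (by R24: P36, P39)
P37  (by R8: P9, P30)

Yes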